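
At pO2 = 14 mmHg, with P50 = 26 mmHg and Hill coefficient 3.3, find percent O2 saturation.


Y = pO2^n / (P50^n + pO2^n)
Y = 14^3.3 / (26^3.3 + 14^3.3)
Y = 11.48%

11.48%


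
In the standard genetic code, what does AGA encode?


Standard genetic code lookup.
Codon AGA -> Arg

Arg


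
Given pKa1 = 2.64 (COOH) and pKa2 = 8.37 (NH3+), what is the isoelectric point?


pI = (pKa1 + pKa2) / 2
pI = (2.64 + 8.37) / 2
pI = 5.505

5.505


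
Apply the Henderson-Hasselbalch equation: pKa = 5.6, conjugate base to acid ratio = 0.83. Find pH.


pH = pKa + log10([A-]/[HA])
pH = 5.6 + log10(0.83)
pH = 5.5191

5.5191


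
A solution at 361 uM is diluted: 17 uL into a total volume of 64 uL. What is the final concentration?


C2 = C1 * V1 / V2
C2 = 361 * 17 / 64
C2 = 95.8906 uM

95.8906 uM


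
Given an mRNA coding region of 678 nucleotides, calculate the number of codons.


codons = nucleotides / 3
codons = 678 / 3 = 226

226


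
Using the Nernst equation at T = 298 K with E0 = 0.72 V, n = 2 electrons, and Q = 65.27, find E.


E = E0 - (RT/nF) * ln(Q)
E = 0.72 - (8.314 * 298 / (2 * 96485)) * ln(65.27)
E = 0.6664 V

0.6664 V


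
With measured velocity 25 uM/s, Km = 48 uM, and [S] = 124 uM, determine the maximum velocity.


Vmax = v * (Km + [S]) / [S]
Vmax = 25 * (48 + 124) / 124
Vmax = 34.6774 uM/s

34.6774 uM/s


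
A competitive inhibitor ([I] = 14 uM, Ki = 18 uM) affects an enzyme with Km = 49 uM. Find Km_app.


Km_app = Km * (1 + [I]/Ki)
Km_app = 49 * (1 + 14/18)
Km_app = 87.1111 uM

87.1111 uM


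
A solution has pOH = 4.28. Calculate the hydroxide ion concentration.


[OH-] = 10^(-pOH)
[OH-] = 10^(-4.28)
[OH-] = 5.248e-05 M

5.248e-05 M


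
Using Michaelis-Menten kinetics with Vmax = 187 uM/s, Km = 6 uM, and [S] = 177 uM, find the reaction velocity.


v = Vmax * [S] / (Km + [S])
v = 187 * 177 / (6 + 177)
v = 180.8689 uM/s

180.8689 uM/s


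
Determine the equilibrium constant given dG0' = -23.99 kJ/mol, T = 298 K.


Keq = exp(-dG0 * 1000 / (R * T))
Keq = exp(-(-23.99) * 1000 / (8.314 * 298))
Keq = 16040.4179

16040.4179


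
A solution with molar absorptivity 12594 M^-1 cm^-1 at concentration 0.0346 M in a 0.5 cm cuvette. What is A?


A = epsilon * c * l
A = 12594 * 0.0346 * 0.5
A = 217.8762

217.8762


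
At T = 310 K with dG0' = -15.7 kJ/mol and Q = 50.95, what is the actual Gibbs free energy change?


dG = dG0' + RT * ln(Q) / 1000
dG = -15.7 + 8.314 * 310 * ln(50.95) / 1000
dG = -5.5689 kJ/mol

-5.5689 kJ/mol


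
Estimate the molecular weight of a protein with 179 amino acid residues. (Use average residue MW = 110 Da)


MW = n_residues * 110 Da
MW = 179 * 110
MW = 19690 Da

19690 Da


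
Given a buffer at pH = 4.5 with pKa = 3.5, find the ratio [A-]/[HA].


[A-]/[HA] = 10^(pH - pKa)
= 10^(4.5 - 3.5)
= 10.0

10.0


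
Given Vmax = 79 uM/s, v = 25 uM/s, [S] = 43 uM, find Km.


Km = [S] * (Vmax - v) / v
Km = 43 * (79 - 25) / 25
Km = 92.88 uM

92.88 uM


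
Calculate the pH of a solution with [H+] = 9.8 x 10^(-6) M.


pH = -log10([H+])
pH = -log10(9.8 x 10^(-6))
pH = 5.0088

5.0088


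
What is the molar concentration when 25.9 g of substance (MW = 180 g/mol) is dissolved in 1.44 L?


C = (mass / MW) / volume
C = (25.9 / 180) / 1.44
C = 0.0999 M

0.0999 M


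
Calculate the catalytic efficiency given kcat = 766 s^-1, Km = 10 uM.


Catalytic efficiency = kcat / Km
= 766 / 10
= 76.6 uM^-1*s^-1

76.6 uM^-1*s^-1


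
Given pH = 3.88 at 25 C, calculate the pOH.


pOH = 14 - pH
pOH = 14 - 3.88
pOH = 10.12

10.12


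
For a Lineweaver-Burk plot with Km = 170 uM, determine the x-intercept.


x-intercept = -1/Km
= -1/170
= -0.0059 1/uM

-0.0059 1/uM


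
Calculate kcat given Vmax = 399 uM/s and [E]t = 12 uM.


kcat = Vmax / [E]t
kcat = 399 / 12
kcat = 33.25 s^-1

33.25 s^-1


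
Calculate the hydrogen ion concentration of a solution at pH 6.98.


[H+] = 10^(-pH)
[H+] = 10^(-6.98)
[H+] = 1.047e-07 M

1.047e-07 M


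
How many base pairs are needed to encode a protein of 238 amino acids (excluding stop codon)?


Each amino acid = 1 codon = 3 bp
bp = 238 * 3 = 714 bp

714 bp


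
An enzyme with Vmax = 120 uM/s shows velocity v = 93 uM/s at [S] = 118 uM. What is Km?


Km = [S] * (Vmax - v) / v
Km = 118 * (120 - 93) / 93
Km = 34.2581 uM

34.2581 uM


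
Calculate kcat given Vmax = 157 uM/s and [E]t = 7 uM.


kcat = Vmax / [E]t
kcat = 157 / 7
kcat = 22.4286 s^-1

22.4286 s^-1


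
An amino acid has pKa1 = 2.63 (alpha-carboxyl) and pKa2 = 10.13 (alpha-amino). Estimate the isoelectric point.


pI = (pKa1 + pKa2) / 2
pI = (2.63 + 10.13) / 2
pI = 6.38

6.38


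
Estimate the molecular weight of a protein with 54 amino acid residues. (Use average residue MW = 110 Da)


MW = n_residues * 110 Da
MW = 54 * 110
MW = 5940 Da

5940 Da


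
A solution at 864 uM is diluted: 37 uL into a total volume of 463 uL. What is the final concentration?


C2 = C1 * V1 / V2
C2 = 864 * 37 / 463
C2 = 69.0454 uM

69.0454 uM


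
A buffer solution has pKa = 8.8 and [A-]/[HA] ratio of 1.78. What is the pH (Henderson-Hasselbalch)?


pH = pKa + log10([A-]/[HA])
pH = 8.8 + log10(1.78)
pH = 9.0504

9.0504


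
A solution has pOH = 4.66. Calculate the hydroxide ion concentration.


[OH-] = 10^(-pOH)
[OH-] = 10^(-4.66)
[OH-] = 2.188e-05 M

2.188e-05 M


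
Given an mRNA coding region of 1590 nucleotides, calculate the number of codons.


codons = nucleotides / 3
codons = 1590 / 3 = 530

530


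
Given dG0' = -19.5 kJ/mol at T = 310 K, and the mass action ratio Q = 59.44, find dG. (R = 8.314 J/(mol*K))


dG = dG0' + RT * ln(Q) / 1000
dG = -19.5 + 8.314 * 310 * ln(59.44) / 1000
dG = -8.9717 kJ/mol

-8.9717 kJ/mol


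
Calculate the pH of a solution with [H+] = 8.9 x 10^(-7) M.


pH = -log10([H+])
pH = -log10(8.9 x 10^(-7))
pH = 6.0506

6.0506


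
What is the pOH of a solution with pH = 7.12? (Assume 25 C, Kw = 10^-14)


pOH = 14 - pH
pOH = 14 - 7.12
pOH = 6.88

6.88


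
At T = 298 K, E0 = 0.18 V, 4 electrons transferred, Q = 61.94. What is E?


E = E0 - (RT/nF) * ln(Q)
E = 0.18 - (8.314 * 298 / (4 * 96485)) * ln(61.94)
E = 0.1535 V

0.1535 V


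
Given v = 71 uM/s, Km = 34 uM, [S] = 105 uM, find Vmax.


Vmax = v * (Km + [S]) / [S]
Vmax = 71 * (34 + 105) / 105
Vmax = 93.9905 uM/s

93.9905 uM/s


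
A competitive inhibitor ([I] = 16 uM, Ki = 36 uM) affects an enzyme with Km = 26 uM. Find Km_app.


Km_app = Km * (1 + [I]/Ki)
Km_app = 26 * (1 + 16/36)
Km_app = 37.5556 uM

37.5556 uM


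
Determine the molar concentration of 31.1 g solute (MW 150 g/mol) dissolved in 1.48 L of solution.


C = (mass / MW) / volume
C = (31.1 / 150) / 1.48
C = 0.1401 M

0.1401 M


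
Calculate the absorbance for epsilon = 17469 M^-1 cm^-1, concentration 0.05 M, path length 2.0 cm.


A = epsilon * c * l
A = 17469 * 0.05 * 2.0
A = 1746.9

1746.9


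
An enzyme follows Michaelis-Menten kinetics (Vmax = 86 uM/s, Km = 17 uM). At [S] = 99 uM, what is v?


v = Vmax * [S] / (Km + [S])
v = 86 * 99 / (17 + 99)
v = 73.3966 uM/s

73.3966 uM/s


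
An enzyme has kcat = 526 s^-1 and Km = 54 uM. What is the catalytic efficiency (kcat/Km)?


Catalytic efficiency = kcat / Km
= 526 / 54
= 9.7407 uM^-1*s^-1

9.7407 uM^-1*s^-1


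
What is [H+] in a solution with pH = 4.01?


[H+] = 10^(-pH)
[H+] = 10^(-4.01)
[H+] = 9.772e-05 M

9.772e-05 M


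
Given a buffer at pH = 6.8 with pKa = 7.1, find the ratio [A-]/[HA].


[A-]/[HA] = 10^(pH - pKa)
= 10^(6.8 - 7.1)
= 0.5012

0.5012


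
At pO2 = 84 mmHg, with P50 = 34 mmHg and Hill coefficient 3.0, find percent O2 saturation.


Y = pO2^n / (P50^n + pO2^n)
Y = 84^3.0 / (34^3.0 + 84^3.0)
Y = 93.78%

93.78%


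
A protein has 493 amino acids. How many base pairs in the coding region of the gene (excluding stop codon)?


Each amino acid = 1 codon = 3 bp
bp = 493 * 3 = 1479 bp

1479 bp


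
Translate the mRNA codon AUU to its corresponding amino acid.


Standard genetic code lookup.
Codon AUU -> Ile

Ile


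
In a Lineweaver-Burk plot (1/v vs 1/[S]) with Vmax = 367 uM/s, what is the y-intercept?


y-intercept = 1/Vmax
= 1/367
= 0.0027 s/uM

0.0027 s/uM


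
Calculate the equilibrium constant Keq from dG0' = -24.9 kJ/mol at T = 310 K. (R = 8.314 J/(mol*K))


Keq = exp(-dG0 * 1000 / (R * T))
Keq = exp(-(-24.9) * 1000 / (8.314 * 310))
Keq = 15695.4083

15695.4083


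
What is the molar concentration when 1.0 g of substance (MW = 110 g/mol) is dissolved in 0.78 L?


C = (mass / MW) / volume
C = (1.0 / 110) / 0.78
C = 0.0117 M

0.0117 M


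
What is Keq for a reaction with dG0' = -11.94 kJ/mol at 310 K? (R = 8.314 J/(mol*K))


Keq = exp(-dG0 * 1000 / (R * T))
Keq = exp(-(-11.94) * 1000 / (8.314 * 310))
Keq = 102.7895

102.7895


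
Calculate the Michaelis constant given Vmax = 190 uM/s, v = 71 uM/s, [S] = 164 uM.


Km = [S] * (Vmax - v) / v
Km = 164 * (190 - 71) / 71
Km = 274.8732 uM

274.8732 uM


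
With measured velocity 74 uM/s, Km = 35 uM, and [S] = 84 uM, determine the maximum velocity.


Vmax = v * (Km + [S]) / [S]
Vmax = 74 * (35 + 84) / 84
Vmax = 104.8333 uM/s

104.8333 uM/s


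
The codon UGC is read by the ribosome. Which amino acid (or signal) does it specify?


Standard genetic code lookup.
Codon UGC -> Cys

Cys


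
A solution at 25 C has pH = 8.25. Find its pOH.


pOH = 14 - pH
pOH = 14 - 8.25
pOH = 5.75

5.75


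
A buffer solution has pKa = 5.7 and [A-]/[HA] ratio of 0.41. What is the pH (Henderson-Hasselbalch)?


pH = pKa + log10([A-]/[HA])
pH = 5.7 + log10(0.41)
pH = 5.3128

5.3128


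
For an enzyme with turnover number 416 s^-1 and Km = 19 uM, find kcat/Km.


Catalytic efficiency = kcat / Km
= 416 / 19
= 21.8947 uM^-1*s^-1

21.8947 uM^-1*s^-1


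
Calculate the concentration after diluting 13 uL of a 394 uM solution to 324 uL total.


C2 = C1 * V1 / V2
C2 = 394 * 13 / 324
C2 = 15.8086 uM

15.8086 uM


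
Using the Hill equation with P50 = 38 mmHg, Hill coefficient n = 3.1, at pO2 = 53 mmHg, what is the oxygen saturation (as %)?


Y = pO2^n / (P50^n + pO2^n)
Y = 53^3.1 / (38^3.1 + 53^3.1)
Y = 73.72%

73.72%


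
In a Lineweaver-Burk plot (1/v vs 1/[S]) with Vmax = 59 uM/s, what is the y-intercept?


y-intercept = 1/Vmax
= 1/59
= 0.0169 s/uM

0.0169 s/uM


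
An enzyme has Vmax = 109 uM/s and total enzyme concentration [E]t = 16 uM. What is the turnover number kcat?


kcat = Vmax / [E]t
kcat = 109 / 16
kcat = 6.8125 s^-1

6.8125 s^-1


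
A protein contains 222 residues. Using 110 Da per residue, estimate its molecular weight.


MW = n_residues * 110 Da
MW = 222 * 110
MW = 24420 Da

24420 Da


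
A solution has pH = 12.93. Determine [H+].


[H+] = 10^(-pH)
[H+] = 10^(-12.93)
[H+] = 1.175e-13 M

1.175e-13 M


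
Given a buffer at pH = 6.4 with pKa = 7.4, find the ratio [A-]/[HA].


[A-]/[HA] = 10^(pH - pKa)
= 10^(6.4 - 7.4)
= 0.1

0.1


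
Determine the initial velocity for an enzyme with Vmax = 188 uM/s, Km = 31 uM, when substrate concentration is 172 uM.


v = Vmax * [S] / (Km + [S])
v = 188 * 172 / (31 + 172)
v = 159.2906 uM/s

159.2906 uM/s


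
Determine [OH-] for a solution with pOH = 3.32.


[OH-] = 10^(-pOH)
[OH-] = 10^(-3.32)
[OH-] = 4.786e-04 M

4.786e-04 M


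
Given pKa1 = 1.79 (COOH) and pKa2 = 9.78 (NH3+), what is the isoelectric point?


pI = (pKa1 + pKa2) / 2
pI = (1.79 + 9.78) / 2
pI = 5.785

5.785


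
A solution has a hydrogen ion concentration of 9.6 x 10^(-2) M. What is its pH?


pH = -log10([H+])
pH = -log10(9.6 x 10^(-2))
pH = 1.0177

1.0177


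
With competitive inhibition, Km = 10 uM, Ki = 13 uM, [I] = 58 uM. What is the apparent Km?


Km_app = Km * (1 + [I]/Ki)
Km_app = 10 * (1 + 58/13)
Km_app = 54.6154 uM

54.6154 uM


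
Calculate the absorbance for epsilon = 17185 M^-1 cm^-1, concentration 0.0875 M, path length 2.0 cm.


A = epsilon * c * l
A = 17185 * 0.0875 * 2.0
A = 3007.375

3007.375


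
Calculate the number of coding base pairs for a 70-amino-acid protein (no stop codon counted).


Each amino acid = 1 codon = 3 bp
bp = 70 * 3 = 210 bp

210 bp


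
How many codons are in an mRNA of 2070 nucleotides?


codons = nucleotides / 3
codons = 2070 / 3 = 690

690


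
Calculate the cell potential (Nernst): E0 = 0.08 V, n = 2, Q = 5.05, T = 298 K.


E = E0 - (RT/nF) * ln(Q)
E = 0.08 - (8.314 * 298 / (2 * 96485)) * ln(5.05)
E = 0.0592 V

0.0592 V


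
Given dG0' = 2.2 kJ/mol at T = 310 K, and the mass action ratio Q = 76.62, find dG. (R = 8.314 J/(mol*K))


dG = dG0' + RT * ln(Q) / 1000
dG = 2.2 + 8.314 * 310 * ln(76.62) / 1000
dG = 13.3827 kJ/mol

13.3827 kJ/mol


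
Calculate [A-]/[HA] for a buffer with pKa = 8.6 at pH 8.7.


[A-]/[HA] = 10^(pH - pKa)
= 10^(8.7 - 8.6)
= 1.2589

1.2589


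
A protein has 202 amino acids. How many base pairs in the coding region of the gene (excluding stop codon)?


Each amino acid = 1 codon = 3 bp
bp = 202 * 3 = 606 bp

606 bp


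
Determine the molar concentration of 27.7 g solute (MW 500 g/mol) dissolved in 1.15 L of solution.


C = (mass / MW) / volume
C = (27.7 / 500) / 1.15
C = 0.0482 M

0.0482 M


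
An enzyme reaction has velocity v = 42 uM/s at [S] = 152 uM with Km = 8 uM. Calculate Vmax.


Vmax = v * (Km + [S]) / [S]
Vmax = 42 * (8 + 152) / 152
Vmax = 44.2105 uM/s

44.2105 uM/s


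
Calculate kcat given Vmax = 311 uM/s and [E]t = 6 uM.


kcat = Vmax / [E]t
kcat = 311 / 6
kcat = 51.8333 s^-1

51.8333 s^-1


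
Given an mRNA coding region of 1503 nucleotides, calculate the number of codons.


codons = nucleotides / 3
codons = 1503 / 3 = 501

501


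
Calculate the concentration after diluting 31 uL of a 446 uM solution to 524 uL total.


C2 = C1 * V1 / V2
C2 = 446 * 31 / 524
C2 = 26.3855 uM

26.3855 uM


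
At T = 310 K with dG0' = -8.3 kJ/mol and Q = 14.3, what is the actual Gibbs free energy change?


dG = dG0' + RT * ln(Q) / 1000
dG = -8.3 + 8.314 * 310 * ln(14.3) / 1000
dG = -1.4436 kJ/mol

-1.4436 kJ/mol


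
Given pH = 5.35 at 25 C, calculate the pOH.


pOH = 14 - pH
pOH = 14 - 5.35
pOH = 8.65

8.65


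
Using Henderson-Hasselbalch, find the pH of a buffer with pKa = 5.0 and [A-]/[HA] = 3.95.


pH = pKa + log10([A-]/[HA])
pH = 5.0 + log10(3.95)
pH = 5.5966

5.5966


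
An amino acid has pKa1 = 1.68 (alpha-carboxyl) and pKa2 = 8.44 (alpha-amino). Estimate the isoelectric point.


pI = (pKa1 + pKa2) / 2
pI = (1.68 + 8.44) / 2
pI = 5.06

5.06


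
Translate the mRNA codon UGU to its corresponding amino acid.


Standard genetic code lookup.
Codon UGU -> Cys

Cys


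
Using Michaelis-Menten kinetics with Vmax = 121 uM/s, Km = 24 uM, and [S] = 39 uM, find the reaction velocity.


v = Vmax * [S] / (Km + [S])
v = 121 * 39 / (24 + 39)
v = 74.9048 uM/s

74.9048 uM/s


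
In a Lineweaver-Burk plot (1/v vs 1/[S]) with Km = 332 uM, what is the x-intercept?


x-intercept = -1/Km
= -1/332
= -0.003 1/uM

-0.003 1/uM


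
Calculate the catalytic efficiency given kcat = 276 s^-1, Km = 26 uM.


Catalytic efficiency = kcat / Km
= 276 / 26
= 10.6154 uM^-1*s^-1

10.6154 uM^-1*s^-1


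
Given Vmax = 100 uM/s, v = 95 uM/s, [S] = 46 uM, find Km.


Km = [S] * (Vmax - v) / v
Km = 46 * (100 - 95) / 95
Km = 2.4211 uM

2.4211 uM


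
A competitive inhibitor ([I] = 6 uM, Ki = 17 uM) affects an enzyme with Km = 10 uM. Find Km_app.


Km_app = Km * (1 + [I]/Ki)
Km_app = 10 * (1 + 6/17)
Km_app = 13.5294 uM

13.5294 uM


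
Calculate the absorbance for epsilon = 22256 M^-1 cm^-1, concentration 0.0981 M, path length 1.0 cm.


A = epsilon * c * l
A = 22256 * 0.0981 * 1.0
A = 2183.3136

2183.3136


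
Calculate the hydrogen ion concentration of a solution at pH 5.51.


[H+] = 10^(-pH)
[H+] = 10^(-5.51)
[H+] = 3.090e-06 M

3.090e-06 M


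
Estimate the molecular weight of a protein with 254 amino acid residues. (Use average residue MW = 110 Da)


MW = n_residues * 110 Da
MW = 254 * 110
MW = 27940 Da

27940 Da


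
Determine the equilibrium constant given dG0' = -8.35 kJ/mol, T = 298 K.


Keq = exp(-dG0 * 1000 / (R * T))
Keq = exp(-(-8.35) * 1000 / (8.314 * 298))
Keq = 29.0854

29.0854


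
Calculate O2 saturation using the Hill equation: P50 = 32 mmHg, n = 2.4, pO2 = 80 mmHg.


Y = pO2^n / (P50^n + pO2^n)
Y = 80^2.4 / (32^2.4 + 80^2.4)
Y = 90.02%

90.02%


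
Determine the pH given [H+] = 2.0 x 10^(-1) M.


pH = -log10([H+])
pH = -log10(2.0 x 10^(-1))
pH = 0.699

0.699


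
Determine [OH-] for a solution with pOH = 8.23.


[OH-] = 10^(-pOH)
[OH-] = 10^(-8.23)
[OH-] = 5.888e-09 M

5.888e-09 M


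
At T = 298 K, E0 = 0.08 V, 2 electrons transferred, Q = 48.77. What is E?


E = E0 - (RT/nF) * ln(Q)
E = 0.08 - (8.314 * 298 / (2 * 96485)) * ln(48.77)
E = 0.0301 V

0.0301 V


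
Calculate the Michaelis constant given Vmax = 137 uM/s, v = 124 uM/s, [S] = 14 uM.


Km = [S] * (Vmax - v) / v
Km = 14 * (137 - 124) / 124
Km = 1.4677 uM

1.4677 uM


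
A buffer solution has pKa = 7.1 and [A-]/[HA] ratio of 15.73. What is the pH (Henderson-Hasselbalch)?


pH = pKa + log10([A-]/[HA])
pH = 7.1 + log10(15.73)
pH = 8.2967

8.2967


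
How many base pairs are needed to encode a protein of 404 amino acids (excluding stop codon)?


Each amino acid = 1 codon = 3 bp
bp = 404 * 3 = 1212 bp

1212 bp


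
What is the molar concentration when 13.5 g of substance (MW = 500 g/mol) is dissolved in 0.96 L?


C = (mass / MW) / volume
C = (13.5 / 500) / 0.96
C = 0.0281 M

0.0281 M


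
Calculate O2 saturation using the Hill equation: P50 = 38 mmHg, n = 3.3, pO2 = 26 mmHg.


Y = pO2^n / (P50^n + pO2^n)
Y = 26^3.3 / (38^3.3 + 26^3.3)
Y = 22.23%

22.23%


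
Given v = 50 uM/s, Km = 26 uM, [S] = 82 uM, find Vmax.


Vmax = v * (Km + [S]) / [S]
Vmax = 50 * (26 + 82) / 82
Vmax = 65.8537 uM/s

65.8537 uM/s


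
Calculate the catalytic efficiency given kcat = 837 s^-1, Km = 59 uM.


Catalytic efficiency = kcat / Km
= 837 / 59
= 14.1864 uM^-1*s^-1

14.1864 uM^-1*s^-1


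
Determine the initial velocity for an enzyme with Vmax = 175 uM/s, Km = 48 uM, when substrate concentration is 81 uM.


v = Vmax * [S] / (Km + [S])
v = 175 * 81 / (48 + 81)
v = 109.8837 uM/s

109.8837 uM/s


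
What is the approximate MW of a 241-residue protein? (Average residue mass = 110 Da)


MW = n_residues * 110 Da
MW = 241 * 110
MW = 26510 Da

26510 Da


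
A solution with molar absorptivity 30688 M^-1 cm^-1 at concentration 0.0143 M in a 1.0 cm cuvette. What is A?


A = epsilon * c * l
A = 30688 * 0.0143 * 1.0
A = 438.8384

438.8384


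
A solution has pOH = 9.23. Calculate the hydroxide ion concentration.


[OH-] = 10^(-pOH)
[OH-] = 10^(-9.23)
[OH-] = 5.888e-10 M

5.888e-10 M


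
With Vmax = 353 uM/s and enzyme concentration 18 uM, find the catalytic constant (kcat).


kcat = Vmax / [E]t
kcat = 353 / 18
kcat = 19.6111 s^-1

19.6111 s^-1


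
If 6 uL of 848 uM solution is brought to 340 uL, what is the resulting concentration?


C2 = C1 * V1 / V2
C2 = 848 * 6 / 340
C2 = 14.9647 uM

14.9647 uM


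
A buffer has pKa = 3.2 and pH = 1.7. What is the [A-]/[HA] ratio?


[A-]/[HA] = 10^(pH - pKa)
= 10^(1.7 - 3.2)
= 0.0316

0.0316


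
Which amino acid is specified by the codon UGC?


Standard genetic code lookup.
Codon UGC -> Cys

Cys


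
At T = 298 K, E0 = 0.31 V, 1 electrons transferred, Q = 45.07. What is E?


E = E0 - (RT/nF) * ln(Q)
E = 0.31 - (8.314 * 298 / (1 * 96485)) * ln(45.07)
E = 0.2122 V

0.2122 V


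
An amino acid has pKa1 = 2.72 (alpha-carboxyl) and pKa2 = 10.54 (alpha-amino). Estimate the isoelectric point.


pI = (pKa1 + pKa2) / 2
pI = (2.72 + 10.54) / 2
pI = 6.63

6.63


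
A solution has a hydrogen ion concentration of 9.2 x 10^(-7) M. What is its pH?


pH = -log10([H+])
pH = -log10(9.2 x 10^(-7))
pH = 6.0362

6.0362


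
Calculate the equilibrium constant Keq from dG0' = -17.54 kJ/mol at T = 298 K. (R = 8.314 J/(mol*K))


Keq = exp(-dG0 * 1000 / (R * T))
Keq = exp(-(-17.54) * 1000 / (8.314 * 298))
Keq = 1187.3886

1187.3886


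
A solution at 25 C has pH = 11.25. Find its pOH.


pOH = 14 - pH
pOH = 14 - 11.25
pOH = 2.75

2.75


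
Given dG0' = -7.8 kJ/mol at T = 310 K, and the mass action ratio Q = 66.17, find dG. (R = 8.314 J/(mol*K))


dG = dG0' + RT * ln(Q) / 1000
dG = -7.8 + 8.314 * 310 * ln(66.17) / 1000
dG = 3.0048 kJ/mol

3.0048 kJ/mol


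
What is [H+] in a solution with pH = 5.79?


[H+] = 10^(-pH)
[H+] = 10^(-5.79)
[H+] = 1.622e-06 M

1.622e-06 M


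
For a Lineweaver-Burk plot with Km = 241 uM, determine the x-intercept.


x-intercept = -1/Km
= -1/241
= -0.0041 1/uM

-0.0041 1/uM


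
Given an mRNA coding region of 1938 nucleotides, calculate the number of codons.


codons = nucleotides / 3
codons = 1938 / 3 = 646

646


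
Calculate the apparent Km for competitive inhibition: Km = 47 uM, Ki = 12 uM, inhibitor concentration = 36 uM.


Km_app = Km * (1 + [I]/Ki)
Km_app = 47 * (1 + 36/12)
Km_app = 188.0 uM

188.0 uM


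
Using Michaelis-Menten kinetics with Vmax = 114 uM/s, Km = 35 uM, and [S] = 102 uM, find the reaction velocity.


v = Vmax * [S] / (Km + [S])
v = 114 * 102 / (35 + 102)
v = 84.8759 uM/s

84.8759 uM/s


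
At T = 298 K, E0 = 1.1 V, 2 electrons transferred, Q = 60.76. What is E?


E = E0 - (RT/nF) * ln(Q)
E = 1.1 - (8.314 * 298 / (2 * 96485)) * ln(60.76)
E = 1.0473 V

1.0473 V


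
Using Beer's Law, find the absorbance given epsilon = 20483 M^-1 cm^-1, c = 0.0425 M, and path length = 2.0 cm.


A = epsilon * c * l
A = 20483 * 0.0425 * 2.0
A = 1741.055

1741.055


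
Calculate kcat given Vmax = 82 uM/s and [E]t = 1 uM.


kcat = Vmax / [E]t
kcat = 82 / 1
kcat = 82.0 s^-1

82.0 s^-1


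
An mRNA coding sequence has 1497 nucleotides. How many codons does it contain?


codons = nucleotides / 3
codons = 1497 / 3 = 499

499


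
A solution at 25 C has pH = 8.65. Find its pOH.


pOH = 14 - pH
pOH = 14 - 8.65
pOH = 5.35

5.35


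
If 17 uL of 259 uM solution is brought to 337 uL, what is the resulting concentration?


C2 = C1 * V1 / V2
C2 = 259 * 17 / 337
C2 = 13.0653 uM

13.0653 uM


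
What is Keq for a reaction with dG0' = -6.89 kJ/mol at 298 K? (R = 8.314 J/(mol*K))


Keq = exp(-dG0 * 1000 / (R * T))
Keq = exp(-(-6.89) * 1000 / (8.314 * 298))
Keq = 16.1343

16.1343


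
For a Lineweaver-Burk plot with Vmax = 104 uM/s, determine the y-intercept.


y-intercept = 1/Vmax
= 1/104
= 0.0096 s/uM

0.0096 s/uM


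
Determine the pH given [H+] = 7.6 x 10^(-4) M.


pH = -log10([H+])
pH = -log10(7.6 x 10^(-4))
pH = 3.1192

3.1192


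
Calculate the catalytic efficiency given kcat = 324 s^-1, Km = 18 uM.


Catalytic efficiency = kcat / Km
= 324 / 18
= 18.0 uM^-1*s^-1

18.0 uM^-1*s^-1


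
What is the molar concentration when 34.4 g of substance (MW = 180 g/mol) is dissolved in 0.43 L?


C = (mass / MW) / volume
C = (34.4 / 180) / 0.43
C = 0.4444 M

0.4444 M


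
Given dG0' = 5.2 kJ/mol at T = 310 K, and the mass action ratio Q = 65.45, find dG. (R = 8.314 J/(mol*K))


dG = dG0' + RT * ln(Q) / 1000
dG = 5.2 + 8.314 * 310 * ln(65.45) / 1000
dG = 15.9766 kJ/mol

15.9766 kJ/mol


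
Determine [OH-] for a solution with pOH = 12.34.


[OH-] = 10^(-pOH)
[OH-] = 10^(-12.34)
[OH-] = 4.571e-13 M

4.571e-13 M


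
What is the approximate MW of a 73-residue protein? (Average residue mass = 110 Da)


MW = n_residues * 110 Da
MW = 73 * 110
MW = 8030 Da

8030 Da


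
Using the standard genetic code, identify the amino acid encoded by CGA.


Standard genetic code lookup.
Codon CGA -> Arg

Arg


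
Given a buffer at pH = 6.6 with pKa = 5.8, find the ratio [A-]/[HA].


[A-]/[HA] = 10^(pH - pKa)
= 10^(6.6 - 5.8)
= 6.3096

6.3096


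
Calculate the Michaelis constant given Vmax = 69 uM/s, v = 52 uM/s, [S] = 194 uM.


Km = [S] * (Vmax - v) / v
Km = 194 * (69 - 52) / 52
Km = 63.4231 uM

63.4231 uM


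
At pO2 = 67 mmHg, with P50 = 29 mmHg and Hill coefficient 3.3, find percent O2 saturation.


Y = pO2^n / (P50^n + pO2^n)
Y = 67^3.3 / (29^3.3 + 67^3.3)
Y = 94.07%

94.07%


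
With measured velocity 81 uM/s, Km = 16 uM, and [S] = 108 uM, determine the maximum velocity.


Vmax = v * (Km + [S]) / [S]
Vmax = 81 * (16 + 108) / 108
Vmax = 93.0 uM/s

93.0 uM/s


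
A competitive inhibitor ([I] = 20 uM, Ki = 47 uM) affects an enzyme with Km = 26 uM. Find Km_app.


Km_app = Km * (1 + [I]/Ki)
Km_app = 26 * (1 + 20/47)
Km_app = 37.0638 uM

37.0638 uM


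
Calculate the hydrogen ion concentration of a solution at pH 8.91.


[H+] = 10^(-pH)
[H+] = 10^(-8.91)
[H+] = 1.230e-09 M

1.230e-09 M


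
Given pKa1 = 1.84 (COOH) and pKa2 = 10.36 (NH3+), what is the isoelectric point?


pI = (pKa1 + pKa2) / 2
pI = (1.84 + 10.36) / 2
pI = 6.1

6.1


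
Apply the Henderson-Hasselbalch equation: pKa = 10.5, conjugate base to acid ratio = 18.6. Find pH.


pH = pKa + log10([A-]/[HA])
pH = 10.5 + log10(18.6)
pH = 11.7695

11.7695


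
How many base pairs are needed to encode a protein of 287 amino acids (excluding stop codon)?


Each amino acid = 1 codon = 3 bp
bp = 287 * 3 = 861 bp

861 bp


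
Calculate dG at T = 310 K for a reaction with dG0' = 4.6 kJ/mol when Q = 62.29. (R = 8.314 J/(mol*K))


dG = dG0' + RT * ln(Q) / 1000
dG = 4.6 + 8.314 * 310 * ln(62.29) / 1000
dG = 15.2491 kJ/mol

15.2491 kJ/mol


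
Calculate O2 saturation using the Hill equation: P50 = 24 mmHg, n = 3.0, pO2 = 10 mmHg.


Y = pO2^n / (P50^n + pO2^n)
Y = 10^3.0 / (24^3.0 + 10^3.0)
Y = 6.75%

6.75%


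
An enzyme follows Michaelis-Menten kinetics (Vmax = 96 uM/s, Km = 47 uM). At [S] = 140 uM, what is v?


v = Vmax * [S] / (Km + [S])
v = 96 * 140 / (47 + 140)
v = 71.8717 uM/s

71.8717 uM/s


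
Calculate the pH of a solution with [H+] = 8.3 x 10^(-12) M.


pH = -log10([H+])
pH = -log10(8.3 x 10^(-12))
pH = 11.0809

11.0809


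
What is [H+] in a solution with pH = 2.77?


[H+] = 10^(-pH)
[H+] = 10^(-2.77)
[H+] = 0.0017 M

0.0017 M


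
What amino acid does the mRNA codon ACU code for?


Standard genetic code lookup.
Codon ACU -> Thr

Thr


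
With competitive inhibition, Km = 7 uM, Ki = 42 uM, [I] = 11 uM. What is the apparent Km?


Km_app = Km * (1 + [I]/Ki)
Km_app = 7 * (1 + 11/42)
Km_app = 8.8333 uM

8.8333 uM


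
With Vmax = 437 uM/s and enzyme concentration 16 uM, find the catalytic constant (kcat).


kcat = Vmax / [E]t
kcat = 437 / 16
kcat = 27.3125 s^-1

27.3125 s^-1


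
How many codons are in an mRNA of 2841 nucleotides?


codons = nucleotides / 3
codons = 2841 / 3 = 947

947


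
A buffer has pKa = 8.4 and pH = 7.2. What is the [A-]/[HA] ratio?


[A-]/[HA] = 10^(pH - pKa)
= 10^(7.2 - 8.4)
= 0.0631

0.0631


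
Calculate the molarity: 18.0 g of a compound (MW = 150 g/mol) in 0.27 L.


C = (mass / MW) / volume
C = (18.0 / 150) / 0.27
C = 0.4444 M

0.4444 M


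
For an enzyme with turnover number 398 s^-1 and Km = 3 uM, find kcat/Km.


Catalytic efficiency = kcat / Km
= 398 / 3
= 132.6667 uM^-1*s^-1

132.6667 uM^-1*s^-1


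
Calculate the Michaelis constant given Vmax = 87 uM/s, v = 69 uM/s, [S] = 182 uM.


Km = [S] * (Vmax - v) / v
Km = 182 * (87 - 69) / 69
Km = 47.4783 uM

47.4783 uM


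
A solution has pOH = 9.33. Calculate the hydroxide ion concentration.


[OH-] = 10^(-pOH)
[OH-] = 10^(-9.33)
[OH-] = 4.677e-10 M

4.677e-10 M


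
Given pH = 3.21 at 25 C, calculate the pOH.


pOH = 14 - pH
pOH = 14 - 3.21
pOH = 10.79

10.79


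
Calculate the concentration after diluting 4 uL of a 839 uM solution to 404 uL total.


C2 = C1 * V1 / V2
C2 = 839 * 4 / 404
C2 = 8.3069 uM

8.3069 uM


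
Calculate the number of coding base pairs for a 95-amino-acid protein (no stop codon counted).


Each amino acid = 1 codon = 3 bp
bp = 95 * 3 = 285 bp

285 bp


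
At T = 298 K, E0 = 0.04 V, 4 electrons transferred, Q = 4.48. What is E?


E = E0 - (RT/nF) * ln(Q)
E = 0.04 - (8.314 * 298 / (4 * 96485)) * ln(4.48)
E = 0.0304 V

0.0304 V


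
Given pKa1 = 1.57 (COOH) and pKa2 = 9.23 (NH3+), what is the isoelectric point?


pI = (pKa1 + pKa2) / 2
pI = (1.57 + 9.23) / 2
pI = 5.4

5.4


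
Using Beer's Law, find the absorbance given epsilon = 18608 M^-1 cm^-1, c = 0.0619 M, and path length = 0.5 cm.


A = epsilon * c * l
A = 18608 * 0.0619 * 0.5
A = 575.9176

575.9176


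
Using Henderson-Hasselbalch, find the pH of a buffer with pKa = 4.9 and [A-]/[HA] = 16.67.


pH = pKa + log10([A-]/[HA])
pH = 4.9 + log10(16.67)
pH = 6.1219

6.1219


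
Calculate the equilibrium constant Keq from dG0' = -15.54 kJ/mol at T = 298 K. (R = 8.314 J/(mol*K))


Keq = exp(-dG0 * 1000 / (R * T))
Keq = exp(-(-15.54) * 1000 / (8.314 * 298))
Keq = 529.6783

529.6783


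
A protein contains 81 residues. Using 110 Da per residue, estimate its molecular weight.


MW = n_residues * 110 Da
MW = 81 * 110
MW = 8910 Da

8910 Da


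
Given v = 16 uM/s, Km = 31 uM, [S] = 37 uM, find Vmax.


Vmax = v * (Km + [S]) / [S]
Vmax = 16 * (31 + 37) / 37
Vmax = 29.4054 uM/s

29.4054 uM/s


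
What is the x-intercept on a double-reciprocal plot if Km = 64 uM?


x-intercept = -1/Km
= -1/64
= -0.0156 1/uM

-0.0156 1/uM


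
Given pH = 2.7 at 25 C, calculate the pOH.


pOH = 14 - pH
pOH = 14 - 2.7
pOH = 11.3

11.3


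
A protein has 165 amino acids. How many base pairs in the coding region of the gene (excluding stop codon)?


Each amino acid = 1 codon = 3 bp
bp = 165 * 3 = 495 bp

495 bp


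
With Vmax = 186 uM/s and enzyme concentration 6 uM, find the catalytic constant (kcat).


kcat = Vmax / [E]t
kcat = 186 / 6
kcat = 31.0 s^-1

31.0 s^-1


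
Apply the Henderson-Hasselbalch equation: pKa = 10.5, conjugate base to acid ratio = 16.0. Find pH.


pH = pKa + log10([A-]/[HA])
pH = 10.5 + log10(16.0)
pH = 11.7041

11.7041


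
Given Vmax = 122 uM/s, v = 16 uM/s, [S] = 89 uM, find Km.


Km = [S] * (Vmax - v) / v
Km = 89 * (122 - 16) / 16
Km = 589.625 uM

589.625 uM


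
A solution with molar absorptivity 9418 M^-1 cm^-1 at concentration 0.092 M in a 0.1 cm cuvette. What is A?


A = epsilon * c * l
A = 9418 * 0.092 * 0.1
A = 86.6456

86.6456


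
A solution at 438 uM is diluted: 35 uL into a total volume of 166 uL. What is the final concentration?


C2 = C1 * V1 / V2
C2 = 438 * 35 / 166
C2 = 92.3494 uM

92.3494 uM


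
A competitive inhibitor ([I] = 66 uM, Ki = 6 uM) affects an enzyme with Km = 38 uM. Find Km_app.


Km_app = Km * (1 + [I]/Ki)
Km_app = 38 * (1 + 66/6)
Km_app = 456.0 uM

456.0 uM


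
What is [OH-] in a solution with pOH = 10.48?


[OH-] = 10^(-pOH)
[OH-] = 10^(-10.48)
[OH-] = 3.311e-11 M

3.311e-11 M


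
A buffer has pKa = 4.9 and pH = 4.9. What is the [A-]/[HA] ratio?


[A-]/[HA] = 10^(pH - pKa)
= 10^(4.9 - 4.9)
= 1.0

1.0


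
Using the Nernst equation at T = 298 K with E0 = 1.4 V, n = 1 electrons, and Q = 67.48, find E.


E = E0 - (RT/nF) * ln(Q)
E = 1.4 - (8.314 * 298 / (1 * 96485)) * ln(67.48)
E = 1.2918 V

1.2918 V


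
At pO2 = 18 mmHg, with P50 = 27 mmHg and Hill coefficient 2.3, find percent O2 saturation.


Y = pO2^n / (P50^n + pO2^n)
Y = 18^2.3 / (27^2.3 + 18^2.3)
Y = 28.24%

28.24%


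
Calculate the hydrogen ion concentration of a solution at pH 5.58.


[H+] = 10^(-pH)
[H+] = 10^(-5.58)
[H+] = 2.630e-06 M

2.630e-06 M


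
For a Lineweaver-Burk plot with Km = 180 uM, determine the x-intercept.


x-intercept = -1/Km
= -1/180
= -0.0056 1/uM

-0.0056 1/uM


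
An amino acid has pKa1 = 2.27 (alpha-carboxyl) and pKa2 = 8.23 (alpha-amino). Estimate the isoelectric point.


pI = (pKa1 + pKa2) / 2
pI = (2.27 + 8.23) / 2
pI = 5.25

5.25


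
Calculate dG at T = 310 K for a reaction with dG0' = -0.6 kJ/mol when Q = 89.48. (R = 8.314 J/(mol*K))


dG = dG0' + RT * ln(Q) / 1000
dG = -0.6 + 8.314 * 310 * ln(89.48) / 1000
dG = 10.9826 kJ/mol

10.9826 kJ/mol


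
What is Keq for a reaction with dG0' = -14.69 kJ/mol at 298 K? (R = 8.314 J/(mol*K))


Keq = exp(-dG0 * 1000 / (R * T))
Keq = exp(-(-14.69) * 1000 / (8.314 * 298))
Keq = 375.8507

375.8507


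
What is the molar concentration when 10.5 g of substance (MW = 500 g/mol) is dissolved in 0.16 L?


C = (mass / MW) / volume
C = (10.5 / 500) / 0.16
C = 0.1313 M

0.1313 M


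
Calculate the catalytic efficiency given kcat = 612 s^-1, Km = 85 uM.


Catalytic efficiency = kcat / Km
= 612 / 85
= 7.2 uM^-1*s^-1

7.2 uM^-1*s^-1


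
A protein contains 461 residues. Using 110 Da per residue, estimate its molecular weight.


MW = n_residues * 110 Da
MW = 461 * 110
MW = 50710 Da

50710 Da


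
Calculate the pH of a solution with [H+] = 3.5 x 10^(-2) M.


pH = -log10([H+])
pH = -log10(3.5 x 10^(-2))
pH = 1.4559

1.4559


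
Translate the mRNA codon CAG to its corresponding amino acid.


Standard genetic code lookup.
Codon CAG -> Gln

Gln


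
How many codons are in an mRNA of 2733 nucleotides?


codons = nucleotides / 3
codons = 2733 / 3 = 911

911


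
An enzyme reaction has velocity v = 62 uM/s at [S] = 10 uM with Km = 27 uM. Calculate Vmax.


Vmax = v * (Km + [S]) / [S]
Vmax = 62 * (27 + 10) / 10
Vmax = 229.4 uM/s

229.4 uM/s


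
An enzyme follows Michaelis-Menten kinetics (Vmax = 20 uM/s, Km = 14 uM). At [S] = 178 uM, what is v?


v = Vmax * [S] / (Km + [S])
v = 20 * 178 / (14 + 178)
v = 18.5417 uM/s

18.5417 uM/s


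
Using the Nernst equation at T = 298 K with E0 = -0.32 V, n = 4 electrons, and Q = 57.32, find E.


E = E0 - (RT/nF) * ln(Q)
E = -0.32 - (8.314 * 298 / (4 * 96485)) * ln(57.32)
E = -0.346 V

-0.346 V


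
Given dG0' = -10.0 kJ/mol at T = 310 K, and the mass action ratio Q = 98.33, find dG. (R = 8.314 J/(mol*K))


dG = dG0' + RT * ln(Q) / 1000
dG = -10.0 + 8.314 * 310 * ln(98.33) / 1000
dG = 1.8257 kJ/mol

1.8257 kJ/mol


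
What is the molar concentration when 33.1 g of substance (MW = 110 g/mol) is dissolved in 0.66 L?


C = (mass / MW) / volume
C = (33.1 / 110) / 0.66
C = 0.4559 M

0.4559 M


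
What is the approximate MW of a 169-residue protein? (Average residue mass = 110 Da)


MW = n_residues * 110 Da
MW = 169 * 110
MW = 18590 Da

18590 Da


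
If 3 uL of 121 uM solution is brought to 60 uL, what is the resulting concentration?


C2 = C1 * V1 / V2
C2 = 121 * 3 / 60
C2 = 6.05 uM

6.05 uM


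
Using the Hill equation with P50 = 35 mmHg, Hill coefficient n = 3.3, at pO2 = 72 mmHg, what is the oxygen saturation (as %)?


Y = pO2^n / (P50^n + pO2^n)
Y = 72^3.3 / (35^3.3 + 72^3.3)
Y = 91.53%

91.53%


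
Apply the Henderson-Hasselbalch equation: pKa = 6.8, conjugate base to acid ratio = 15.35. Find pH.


pH = pKa + log10([A-]/[HA])
pH = 6.8 + log10(15.35)
pH = 7.9861

7.9861


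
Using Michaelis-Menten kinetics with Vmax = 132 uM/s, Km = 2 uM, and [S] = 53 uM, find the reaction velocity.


v = Vmax * [S] / (Km + [S])
v = 132 * 53 / (2 + 53)
v = 127.2 uM/s

127.2 uM/s


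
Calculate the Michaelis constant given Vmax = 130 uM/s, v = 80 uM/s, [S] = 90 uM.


Km = [S] * (Vmax - v) / v
Km = 90 * (130 - 80) / 80
Km = 56.25 uM

56.25 uM


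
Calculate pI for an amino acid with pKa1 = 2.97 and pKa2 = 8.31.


pI = (pKa1 + pKa2) / 2
pI = (2.97 + 8.31) / 2
pI = 5.64

5.64


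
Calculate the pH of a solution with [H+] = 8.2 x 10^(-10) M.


pH = -log10([H+])
pH = -log10(8.2 x 10^(-10))
pH = 9.0862

9.0862


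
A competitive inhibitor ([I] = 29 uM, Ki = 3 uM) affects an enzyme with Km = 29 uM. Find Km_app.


Km_app = Km * (1 + [I]/Ki)
Km_app = 29 * (1 + 29/3)
Km_app = 309.3333 uM

309.3333 uM


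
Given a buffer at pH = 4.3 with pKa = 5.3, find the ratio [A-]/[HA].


[A-]/[HA] = 10^(pH - pKa)
= 10^(4.3 - 5.3)
= 0.1

0.1


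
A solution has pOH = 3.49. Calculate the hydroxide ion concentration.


[OH-] = 10^(-pOH)
[OH-] = 10^(-3.49)
[OH-] = 3.236e-04 M

3.236e-04 M


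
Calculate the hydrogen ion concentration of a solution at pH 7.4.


[H+] = 10^(-pH)
[H+] = 10^(-7.4)
[H+] = 3.981e-08 M

3.981e-08 M


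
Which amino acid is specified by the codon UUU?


Standard genetic code lookup.
Codon UUU -> Phe

Phe


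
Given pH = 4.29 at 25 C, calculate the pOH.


pOH = 14 - pH
pOH = 14 - 4.29
pOH = 9.71

9.71


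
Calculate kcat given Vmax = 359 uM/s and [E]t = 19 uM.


kcat = Vmax / [E]t
kcat = 359 / 19
kcat = 18.8947 s^-1

18.8947 s^-1


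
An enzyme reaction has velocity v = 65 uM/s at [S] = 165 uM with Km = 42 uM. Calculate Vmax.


Vmax = v * (Km + [S]) / [S]
Vmax = 65 * (42 + 165) / 165
Vmax = 81.5455 uM/s

81.5455 uM/s


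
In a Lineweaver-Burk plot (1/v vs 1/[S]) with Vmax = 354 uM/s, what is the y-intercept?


y-intercept = 1/Vmax
= 1/354
= 0.0028 s/uM

0.0028 s/uM


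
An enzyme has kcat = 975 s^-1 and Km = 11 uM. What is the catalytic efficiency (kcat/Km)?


Catalytic efficiency = kcat / Km
= 975 / 11
= 88.6364 uM^-1*s^-1

88.6364 uM^-1*s^-1


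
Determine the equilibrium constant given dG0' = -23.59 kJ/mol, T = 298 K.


Keq = exp(-dG0 * 1000 / (R * T))
Keq = exp(-(-23.59) * 1000 / (8.314 * 298))
Keq = 13648.9592

13648.9592


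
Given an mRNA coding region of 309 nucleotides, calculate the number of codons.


codons = nucleotides / 3
codons = 309 / 3 = 103

103


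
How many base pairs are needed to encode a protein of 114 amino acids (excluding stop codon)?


Each amino acid = 1 codon = 3 bp
bp = 114 * 3 = 342 bp

342 bp


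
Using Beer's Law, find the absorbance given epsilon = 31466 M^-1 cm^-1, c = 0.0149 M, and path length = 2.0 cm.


A = epsilon * c * l
A = 31466 * 0.0149 * 2.0
A = 937.6868

937.6868


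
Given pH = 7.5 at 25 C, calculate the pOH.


pOH = 14 - pH
pOH = 14 - 7.5
pOH = 6.5

6.5


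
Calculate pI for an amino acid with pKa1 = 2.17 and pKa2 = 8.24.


pI = (pKa1 + pKa2) / 2
pI = (2.17 + 8.24) / 2
pI = 5.205

5.205


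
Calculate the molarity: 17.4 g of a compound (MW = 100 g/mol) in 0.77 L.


C = (mass / MW) / volume
C = (17.4 / 100) / 0.77
C = 0.226 M

0.226 M


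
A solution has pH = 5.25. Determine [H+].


[H+] = 10^(-pH)
[H+] = 10^(-5.25)
[H+] = 5.623e-06 M

5.623e-06 M


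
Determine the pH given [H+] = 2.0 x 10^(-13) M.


pH = -log10([H+])
pH = -log10(2.0 x 10^(-13))
pH = 12.699

12.699


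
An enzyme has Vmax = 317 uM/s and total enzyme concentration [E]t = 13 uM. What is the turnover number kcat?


kcat = Vmax / [E]t
kcat = 317 / 13
kcat = 24.3846 s^-1

24.3846 s^-1


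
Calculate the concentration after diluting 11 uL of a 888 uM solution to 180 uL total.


C2 = C1 * V1 / V2
C2 = 888 * 11 / 180
C2 = 54.2667 uM

54.2667 uM


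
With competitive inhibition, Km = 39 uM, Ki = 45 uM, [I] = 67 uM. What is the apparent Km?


Km_app = Km * (1 + [I]/Ki)
Km_app = 39 * (1 + 67/45)
Km_app = 97.0667 uM

97.0667 uM


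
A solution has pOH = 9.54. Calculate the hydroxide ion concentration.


[OH-] = 10^(-pOH)
[OH-] = 10^(-9.54)
[OH-] = 2.884e-10 M

2.884e-10 M


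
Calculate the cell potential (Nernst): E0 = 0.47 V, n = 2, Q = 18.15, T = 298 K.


E = E0 - (RT/nF) * ln(Q)
E = 0.47 - (8.314 * 298 / (2 * 96485)) * ln(18.15)
E = 0.4328 V

0.4328 V


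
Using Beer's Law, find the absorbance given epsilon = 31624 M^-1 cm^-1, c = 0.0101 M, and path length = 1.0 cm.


A = epsilon * c * l
A = 31624 * 0.0101 * 1.0
A = 319.4024

319.4024
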